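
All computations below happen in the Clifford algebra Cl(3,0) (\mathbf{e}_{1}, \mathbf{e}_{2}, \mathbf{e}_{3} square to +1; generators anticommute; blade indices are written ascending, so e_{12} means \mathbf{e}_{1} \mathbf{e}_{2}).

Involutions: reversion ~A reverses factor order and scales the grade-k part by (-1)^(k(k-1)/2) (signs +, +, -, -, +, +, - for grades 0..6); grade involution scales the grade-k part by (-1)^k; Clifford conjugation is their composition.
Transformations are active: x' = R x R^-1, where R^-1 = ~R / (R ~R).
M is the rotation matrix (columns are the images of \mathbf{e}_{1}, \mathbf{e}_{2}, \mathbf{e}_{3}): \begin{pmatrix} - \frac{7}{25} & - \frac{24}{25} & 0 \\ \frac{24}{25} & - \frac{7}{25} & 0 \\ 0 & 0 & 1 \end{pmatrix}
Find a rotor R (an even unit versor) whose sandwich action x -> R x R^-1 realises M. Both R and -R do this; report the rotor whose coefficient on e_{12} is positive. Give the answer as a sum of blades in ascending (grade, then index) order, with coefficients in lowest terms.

Method: write R = a + b12*e_{12} + b13*e_{13} + b23*e_{23} with a^2 + b12^2 + b13^2 + b23^2 = 1 (so R^-1 = ~R). Expanding the columns R e_j ~R gives tr M = 4a^2 - 1 and, from the antisymmetric part, M21 - M12 = -4a*b12, M13 - M31 = 4a*b13, M32 - M23 = -4a*b23.
Here tr M = \frac{11}{25}, so a^2 = (1 + tr M)/4 = \frac{9}{25} and a = ±\frac{3}{5}. Taking a = \frac{3}{5}: M21 - M12 = \frac{48}{25}, M13 - M31 = 0, M32 - M23 = 0, giving b12 = -\frac{4}{5}, b13 = 0, b23 = 0, i.e. R = \frac{3}{5} - \frac{4}{5} e_{12}.
Its e_{12} coefficient is negative, so report the other preimage -R.
Answer: -\frac{3}{5} + \frac{4}{5} e_{12}. Why the constraint matters: R and -R act identically through the sandwich — M has trace \frac{11}{25} either way — so only the sign condition on e_{12} picks one of the two preimages.


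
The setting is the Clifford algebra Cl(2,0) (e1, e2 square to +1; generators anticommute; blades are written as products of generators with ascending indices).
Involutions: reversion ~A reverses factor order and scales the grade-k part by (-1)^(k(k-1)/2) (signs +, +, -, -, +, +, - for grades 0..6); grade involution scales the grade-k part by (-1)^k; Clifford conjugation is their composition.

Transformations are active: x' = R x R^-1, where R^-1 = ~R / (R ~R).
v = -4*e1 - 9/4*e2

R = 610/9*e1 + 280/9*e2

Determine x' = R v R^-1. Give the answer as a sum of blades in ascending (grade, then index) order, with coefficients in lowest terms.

~R = 610/9*e1 + 280/9*e2, and R ~R = 450500/81, so R^-1 = ~R / (450500/81).
R v = -3070/9 - 505/18*e1 e2
Answer: -19434/4505*e1 - 28223/18020*e2


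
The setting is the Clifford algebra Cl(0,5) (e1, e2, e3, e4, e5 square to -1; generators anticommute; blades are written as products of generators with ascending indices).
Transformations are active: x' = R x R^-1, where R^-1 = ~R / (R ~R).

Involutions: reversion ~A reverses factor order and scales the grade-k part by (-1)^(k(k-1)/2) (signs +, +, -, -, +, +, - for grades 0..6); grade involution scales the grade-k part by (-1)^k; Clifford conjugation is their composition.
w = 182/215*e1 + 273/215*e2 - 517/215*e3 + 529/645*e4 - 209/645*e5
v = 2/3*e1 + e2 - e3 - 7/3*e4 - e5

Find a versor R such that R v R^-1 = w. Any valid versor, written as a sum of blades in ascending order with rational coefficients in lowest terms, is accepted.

Equal squares first: v^2 = w^2 = -80/9. Then v + w = 976/645*e1 + 488/215*e2 - 732/215*e3 - 976/645*e4 - 854/645*e5 is a versor taking v to w, provided it is invertible.
Answer: 976/645*e1 + 488/215*e2 - 732/215*e3 - 976/645*e4 - 854/645*e5


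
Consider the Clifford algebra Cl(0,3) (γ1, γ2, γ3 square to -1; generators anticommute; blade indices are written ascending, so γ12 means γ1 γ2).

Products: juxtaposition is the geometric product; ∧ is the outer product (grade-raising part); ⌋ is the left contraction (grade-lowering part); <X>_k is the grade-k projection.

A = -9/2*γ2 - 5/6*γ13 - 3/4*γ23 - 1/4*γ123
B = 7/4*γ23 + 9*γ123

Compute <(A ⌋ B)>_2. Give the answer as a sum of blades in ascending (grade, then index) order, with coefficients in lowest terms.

step 1: -15/16 + 27/4*γ1 - 15/2*γ2 + 63/8*γ3 - 81/2*γ13
step 2: -81/2*γ13
Answer: -81/2*γ13


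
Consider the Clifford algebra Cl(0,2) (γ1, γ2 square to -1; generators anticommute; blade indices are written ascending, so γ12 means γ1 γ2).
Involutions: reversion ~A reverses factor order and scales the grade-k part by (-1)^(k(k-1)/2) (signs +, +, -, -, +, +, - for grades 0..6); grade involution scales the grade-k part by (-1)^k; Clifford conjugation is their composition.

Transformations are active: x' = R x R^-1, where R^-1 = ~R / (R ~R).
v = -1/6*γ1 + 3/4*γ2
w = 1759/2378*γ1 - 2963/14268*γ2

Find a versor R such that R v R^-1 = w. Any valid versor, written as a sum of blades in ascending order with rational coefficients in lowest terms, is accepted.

Here q(v) = q(w) = -85/144; the classical choice R = v + w = 2044/3567*γ1 + 3869/7134*γ2 then realises v -> w under the sandwich.
Answer: 2044/3567*γ1 + 3869/7134*γ2


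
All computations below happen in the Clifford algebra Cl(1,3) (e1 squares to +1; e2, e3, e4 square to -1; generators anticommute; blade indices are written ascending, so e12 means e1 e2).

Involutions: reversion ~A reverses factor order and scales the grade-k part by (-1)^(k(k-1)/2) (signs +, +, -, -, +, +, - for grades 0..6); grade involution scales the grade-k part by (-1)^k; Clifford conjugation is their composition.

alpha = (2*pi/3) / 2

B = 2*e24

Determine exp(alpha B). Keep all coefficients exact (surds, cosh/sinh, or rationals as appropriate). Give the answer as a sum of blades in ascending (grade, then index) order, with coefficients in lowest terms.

B^2 = (2)^2*(e24)^2 = 4*(-1) = -4 (a basis 2-blade squares to minus the product of its generators' squares).
B^2 = -4 — the negative square puts this in the circular regime; l = 2, alpha*l = 2*pi/3, so exp(alpha B) = cos(2*pi/3) + (sin(2*pi/3)/2)*B = -1/2 + (sqrt(3)/4)*B.
Answer: -1/2 + sqrt(3)/2*e24


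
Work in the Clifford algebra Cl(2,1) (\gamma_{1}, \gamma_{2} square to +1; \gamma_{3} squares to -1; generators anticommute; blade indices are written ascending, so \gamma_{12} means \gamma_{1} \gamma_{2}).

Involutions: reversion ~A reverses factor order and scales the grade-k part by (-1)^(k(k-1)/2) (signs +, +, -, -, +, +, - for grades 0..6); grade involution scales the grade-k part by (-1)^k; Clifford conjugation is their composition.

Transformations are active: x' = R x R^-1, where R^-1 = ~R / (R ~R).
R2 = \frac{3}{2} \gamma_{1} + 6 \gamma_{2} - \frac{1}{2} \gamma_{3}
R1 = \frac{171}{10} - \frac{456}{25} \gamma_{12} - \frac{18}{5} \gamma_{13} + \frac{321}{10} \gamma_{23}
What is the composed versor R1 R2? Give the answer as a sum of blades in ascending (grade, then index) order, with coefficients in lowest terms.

Distribute over the terms of R2 (each basis-blade product reordered to ascending indices, repeated generators contracted through their squares):
R1 (\frac{3}{2} \gamma_{1}) = \frac{513}{20} \gamma_{1} + \frac{684}{25} \gamma_{2} + \frac{27}{5} \gamma_{3} + \frac{963}{20} \gamma_{123}
R1 (6 \gamma_{2}) = -\frac{2736}{25} \gamma_{1} + \frac{513}{5} \gamma_{2} - \frac{963}{5} \gamma_{3} + \frac{108}{5} \gamma_{123}
R1 (-\frac{1}{2} \gamma_{3}) = -\frac{9}{5} \gamma_{1} + \frac{321}{20} \gamma_{2} - \frac{171}{20} \gamma_{3} + \frac{228}{25} \gamma_{123}
Summing the partial products and collecting blades:
Answer: -\frac{8559}{100} \gamma_{1} + \frac{14601}{100} \gamma_{2} - \frac{783}{4} \gamma_{3} + \frac{7887}{100} \gamma_{123}


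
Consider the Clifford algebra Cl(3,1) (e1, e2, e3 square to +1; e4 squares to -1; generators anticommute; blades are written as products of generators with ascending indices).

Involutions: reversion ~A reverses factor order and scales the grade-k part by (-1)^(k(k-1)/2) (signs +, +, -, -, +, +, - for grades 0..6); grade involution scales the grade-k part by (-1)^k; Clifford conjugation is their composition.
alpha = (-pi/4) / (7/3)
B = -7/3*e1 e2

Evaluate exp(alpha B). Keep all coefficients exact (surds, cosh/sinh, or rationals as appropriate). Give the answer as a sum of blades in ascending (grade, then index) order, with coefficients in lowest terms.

B^2 = (-7/3)^2*(e1 e2)^2 = 49/9*(-1) = -49/9 (a basis 2-blade squares to minus the product of its generators' squares).
B^2 = -49/9 — a negative square means the series sums to a rotation: l = 7/3, alpha*l = -pi/4, so exp(alpha B) = cos(-pi/4) + (sin(-pi/4)/(7/3))*B = sqrt(2)/2 + (-3*sqrt(2)/14)*B.
Answer: sqrt(2)/2 + sqrt(2)/2*e1 e2


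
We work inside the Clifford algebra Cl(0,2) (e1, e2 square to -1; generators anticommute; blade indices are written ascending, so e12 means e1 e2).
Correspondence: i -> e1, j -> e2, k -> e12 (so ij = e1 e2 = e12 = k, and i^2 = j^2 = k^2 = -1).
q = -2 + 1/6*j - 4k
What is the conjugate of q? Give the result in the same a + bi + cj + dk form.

In blades: q = -2 + 1/6*e2 - 4*e12.
Conjugation here is Clifford conjugation: the scalar is fixed and the grade-1 and grade-2 blades all flip sign, giving -2 - 1/6*e2 + 4*e12; translating back:
Answer: -2 - 1/6*j + 4k


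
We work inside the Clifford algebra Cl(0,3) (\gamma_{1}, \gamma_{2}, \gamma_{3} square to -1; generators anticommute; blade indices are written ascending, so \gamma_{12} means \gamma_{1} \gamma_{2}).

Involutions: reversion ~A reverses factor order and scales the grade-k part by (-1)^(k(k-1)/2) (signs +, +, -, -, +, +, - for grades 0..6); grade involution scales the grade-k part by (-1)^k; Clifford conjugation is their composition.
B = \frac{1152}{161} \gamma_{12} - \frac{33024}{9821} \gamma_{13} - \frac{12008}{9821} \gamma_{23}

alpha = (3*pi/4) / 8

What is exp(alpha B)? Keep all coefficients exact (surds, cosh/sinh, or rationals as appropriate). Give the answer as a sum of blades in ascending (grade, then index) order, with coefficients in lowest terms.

B^2 term by term: the squares give (\frac{1152}{161})^2*(\gamma_{12})^2 + (-\frac{33024}{9821})^2*(\gamma_{13})^2 + (-\frac{12008}{9821})^2*(\gamma_{23})^2 = \frac{1327104}{25921}*(-1) + \frac{1090584576}{96452041}*(-1) + \frac{144192064}{96452041}*(-1) = -64 (each basis 2-blade squares to minus the product of its generators' squares); cross terms between blades sharing an index anticommute and cancel. So B^2 = -64.
B^2 = -64 — since the square is negative, the closed form is circular: l = 8, alpha*l = \frac{3 \pi}{4}, so exp(alpha B) = cos(\frac{3 \pi}{4}) + (sin(\frac{3 \pi}{4})/8)*B = - \frac{\sqrt{2}}{2} + (\frac{\sqrt{2}}{16})*B.
Answer: - \frac{\sqrt{2}}{2} + \frac{72 \sqrt{2}}{161} \gamma_{12} - \frac{2064 \sqrt{2}}{9821} \gamma_{13} - \frac{1501 \sqrt{2}}{19642} \gamma_{23}


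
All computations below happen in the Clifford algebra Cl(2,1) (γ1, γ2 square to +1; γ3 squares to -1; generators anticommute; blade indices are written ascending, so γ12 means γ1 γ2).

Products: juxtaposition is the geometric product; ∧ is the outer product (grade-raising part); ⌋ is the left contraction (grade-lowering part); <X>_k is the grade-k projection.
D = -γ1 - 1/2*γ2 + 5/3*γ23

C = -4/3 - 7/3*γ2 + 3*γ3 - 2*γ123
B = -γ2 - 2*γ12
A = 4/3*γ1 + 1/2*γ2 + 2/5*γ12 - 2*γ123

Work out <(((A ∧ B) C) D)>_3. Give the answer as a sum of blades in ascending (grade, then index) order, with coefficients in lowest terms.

step 1: -4/3*γ12
step 2: 28/9*γ1 - 8/3*γ3 + 16/9*γ12 - 4*γ123
step 3: -28/9 - 68/9*γ1 - 8/3*γ2 - 14/9*γ12 - 46/27*γ13 + 8/3*γ23 + 140/27*γ123
step 4: 140/27*γ123
Answer: 140/27*γ123


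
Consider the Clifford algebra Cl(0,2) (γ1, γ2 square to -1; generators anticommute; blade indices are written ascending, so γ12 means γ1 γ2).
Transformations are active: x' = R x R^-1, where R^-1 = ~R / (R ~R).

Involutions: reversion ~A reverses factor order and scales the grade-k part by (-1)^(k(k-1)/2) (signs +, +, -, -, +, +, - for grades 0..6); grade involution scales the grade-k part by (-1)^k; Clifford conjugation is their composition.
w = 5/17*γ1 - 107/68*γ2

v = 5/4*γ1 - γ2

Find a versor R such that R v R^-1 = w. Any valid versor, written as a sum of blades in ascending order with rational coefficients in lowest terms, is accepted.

Sketch: the shared square -41/16 makes R = v + w = 105/68*γ1 - 175/68*γ2 the natural versor; its sandwich fixes that direction, negates (v - w)/2, and sends v to w.
Answer: 105/68*γ1 - 175/68*γ2


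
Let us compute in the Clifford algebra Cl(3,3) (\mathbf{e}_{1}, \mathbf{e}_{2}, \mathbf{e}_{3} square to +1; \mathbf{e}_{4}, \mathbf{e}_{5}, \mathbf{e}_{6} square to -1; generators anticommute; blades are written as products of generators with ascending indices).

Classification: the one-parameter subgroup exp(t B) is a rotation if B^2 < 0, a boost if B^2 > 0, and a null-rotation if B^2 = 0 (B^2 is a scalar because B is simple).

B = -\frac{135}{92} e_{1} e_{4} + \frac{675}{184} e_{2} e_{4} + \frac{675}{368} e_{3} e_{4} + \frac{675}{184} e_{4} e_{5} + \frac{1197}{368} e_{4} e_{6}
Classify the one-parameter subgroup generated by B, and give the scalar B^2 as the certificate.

B^2 term by term: the squares give (-\frac{135}{92})^2*(e_{1} e_{4})^2 + (\frac{675}{184})^2*(e_{2} e_{4})^2 + (\frac{675}{368})^2*(e_{3} e_{4})^2 + (\frac{675}{184})^2*(e_{4} e_{5})^2 + (\frac{1197}{368})^2*(e_{4} e_{6})^2 = \frac{18225}{8464}*(+1) + \frac{455625}{33856}*(+1) + \frac{455625}{135424}*(+1) + \frac{455625}{33856}*(-1) + \frac{1432809}{135424}*(-1) = -\frac{81}{16} (each basis 2-blade squares to minus the product of its generators' squares); cross terms between blades sharing an index anticommute and cancel. So B^2 = -\frac{81}{16}.
Answer: rotation, certificate B^2 = -\frac{81}{16}. Check the certificate: B^2 = -\frac{81}{16}, and that sign is decisive whatever form B takes.


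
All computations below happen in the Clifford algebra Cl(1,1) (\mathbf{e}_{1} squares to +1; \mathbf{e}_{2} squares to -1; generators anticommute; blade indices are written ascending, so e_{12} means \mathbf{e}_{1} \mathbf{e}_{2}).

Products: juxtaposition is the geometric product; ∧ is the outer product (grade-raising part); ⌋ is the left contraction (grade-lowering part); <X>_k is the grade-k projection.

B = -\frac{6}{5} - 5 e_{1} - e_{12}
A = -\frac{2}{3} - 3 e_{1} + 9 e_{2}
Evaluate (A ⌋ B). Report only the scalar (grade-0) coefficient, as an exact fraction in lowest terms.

step 1: \frac{79}{5} - \frac{17}{3} e_{1} + 3 e_{2} + \frac{2}{3} e_{12}
Answer: \frac{79}{5}


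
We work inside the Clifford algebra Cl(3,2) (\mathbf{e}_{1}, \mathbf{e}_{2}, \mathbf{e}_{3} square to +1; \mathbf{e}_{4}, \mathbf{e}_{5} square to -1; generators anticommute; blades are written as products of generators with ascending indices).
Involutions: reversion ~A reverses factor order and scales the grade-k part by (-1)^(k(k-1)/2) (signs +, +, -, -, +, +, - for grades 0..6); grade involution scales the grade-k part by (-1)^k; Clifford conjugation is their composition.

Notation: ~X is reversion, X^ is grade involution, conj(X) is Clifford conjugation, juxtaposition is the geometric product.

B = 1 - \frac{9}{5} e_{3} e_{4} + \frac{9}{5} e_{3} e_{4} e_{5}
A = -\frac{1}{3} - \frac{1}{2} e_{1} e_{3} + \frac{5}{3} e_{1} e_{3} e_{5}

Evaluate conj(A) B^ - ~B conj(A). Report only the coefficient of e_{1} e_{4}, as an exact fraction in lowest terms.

first term: -\frac{1}{3} + \frac{1}{2} e_{1} e_{3} + \frac{21}{10} e_{1} e_{4} + \frac{3}{5} e_{3} e_{4} + \frac{5}{3} e_{1} e_{3} e_{5} - \frac{39}{10} e_{1} e_{4} e_{5} + \frac{3}{5} e_{3} e_{4} e_{5}
second term: -\frac{1}{3} + \frac{1}{2} e_{1} e_{3} - \frac{39}{10} e_{1} e_{4} - \frac{3}{5} e_{3} e_{4} + \frac{5}{3} e_{1} e_{3} e_{5} - \frac{21}{10} e_{1} e_{4} e_{5} + \frac{3}{5} e_{3} e_{4} e_{5}
Answer: 6


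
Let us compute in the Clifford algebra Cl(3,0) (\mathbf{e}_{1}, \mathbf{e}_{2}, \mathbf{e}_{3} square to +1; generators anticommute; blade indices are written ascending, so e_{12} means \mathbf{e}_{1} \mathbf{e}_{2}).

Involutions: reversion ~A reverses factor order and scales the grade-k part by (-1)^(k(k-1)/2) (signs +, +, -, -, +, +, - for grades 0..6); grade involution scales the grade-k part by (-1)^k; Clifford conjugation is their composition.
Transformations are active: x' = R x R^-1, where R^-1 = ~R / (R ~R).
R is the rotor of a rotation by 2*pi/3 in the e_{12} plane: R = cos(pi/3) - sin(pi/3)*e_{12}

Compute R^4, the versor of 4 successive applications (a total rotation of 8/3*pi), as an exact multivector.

The rotor phase is half the rotation angle and phases add under composition, so 4 steps in the e_{12} plane accumulate phase 4*(pi/3) = \frac{4 \pi}{3}: R^4 = cos(\frac{4 \pi}{3}) - sin(\frac{4 \pi}{3})*e_{12}.
cos(\frac{4 \pi}{3}) = - \frac{1}{2} and sin(\frac{4 \pi}{3}) = - \frac{\sqrt{3}}{2}, so R^4 = -\frac{1}{2} + \frac{\sqrt{3}}{2} e_{12}. The net rotation is 2/3*pi (after discarding 1 full turn, each of which contributes a factor -1 to the rotor); the rotor keeps the half-angle phase exactly.
Answer: -\frac{1}{2} + \frac{\sqrt{3}}{2} e_{12}


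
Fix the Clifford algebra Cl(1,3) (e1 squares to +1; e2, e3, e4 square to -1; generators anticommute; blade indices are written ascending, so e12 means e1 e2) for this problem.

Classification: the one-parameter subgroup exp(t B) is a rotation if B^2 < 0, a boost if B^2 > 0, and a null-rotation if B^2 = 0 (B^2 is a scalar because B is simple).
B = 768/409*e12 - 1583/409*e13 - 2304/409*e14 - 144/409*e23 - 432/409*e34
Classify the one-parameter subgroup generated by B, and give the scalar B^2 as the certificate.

B^2 term by term: the squares give (768/409)^2*(e12)^2 + (-1583/409)^2*(e13)^2 + (-2304/409)^2*(e14)^2 + (-144/409)^2*(e23)^2 + (-432/409)^2*(e34)^2 = 589824/167281*(+1) + 2505889/167281*(+1) + 5308416/167281*(+1) + 20736/167281*(-1) + 186624/167281*(-1) = 49 (each basis 2-blade squares to minus the product of its generators' squares); cross terms between blades sharing an index anticommute and cancel; the commuting (index-disjoint) pairs give grade-4 terms 2*c*c'*(blade product), which cancel blade by blade — e1234: -663552/167281 + 663552/167281 = 0 — confirming B is simple. So B^2 = 49.
Answer: boost, certificate B^2 = 49. No conjugation can change B^2 = 49; the sign gives the class.


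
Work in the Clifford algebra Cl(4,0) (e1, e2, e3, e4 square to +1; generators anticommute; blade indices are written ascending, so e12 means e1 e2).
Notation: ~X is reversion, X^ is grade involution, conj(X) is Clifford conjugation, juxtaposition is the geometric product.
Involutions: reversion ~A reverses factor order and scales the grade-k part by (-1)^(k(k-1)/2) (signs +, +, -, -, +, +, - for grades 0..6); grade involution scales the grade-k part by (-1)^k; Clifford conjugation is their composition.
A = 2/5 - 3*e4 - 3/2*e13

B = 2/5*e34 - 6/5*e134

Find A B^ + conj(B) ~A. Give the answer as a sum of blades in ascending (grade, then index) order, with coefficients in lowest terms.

first term: 6/5*e3 + 9/5*e4 - 18/5*e13 - 3/5*e14 + 4/25*e34 + 12/25*e134
second term: 6/5*e3 + 9/5*e4 + 18/5*e13 + 3/5*e14 - 4/25*e34 - 12/25*e134
Answer: 12/5*e3 + 18/5*e4


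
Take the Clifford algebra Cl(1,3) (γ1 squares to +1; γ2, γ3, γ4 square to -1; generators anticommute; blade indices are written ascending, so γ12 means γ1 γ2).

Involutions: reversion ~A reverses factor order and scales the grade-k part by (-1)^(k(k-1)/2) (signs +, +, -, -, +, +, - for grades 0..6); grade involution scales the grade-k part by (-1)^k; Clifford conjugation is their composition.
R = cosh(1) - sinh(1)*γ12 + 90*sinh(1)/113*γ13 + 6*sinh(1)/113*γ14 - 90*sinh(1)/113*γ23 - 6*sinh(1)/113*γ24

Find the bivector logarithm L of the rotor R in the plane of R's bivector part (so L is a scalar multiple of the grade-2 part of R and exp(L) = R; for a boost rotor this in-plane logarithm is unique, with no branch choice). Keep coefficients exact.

The scalar part of R is cosh(1), so cosh pins the rapidity up to sign — the sign comes from the bivector part; dividing that part by sinh of the rapidity yields the plane, and the in-plane L = rapidity * plane is unique because the two sign choices cancel.
Concretely: cosh(rapidity) = cosh(1) gives rapidity = ±1, and since rapidity/sinh(rapidity) is even the sign is immaterial: L = (rapidity/sinh(rapidity)) * <R>_2 = (1/sinh(1)) * <R>_2.
Answer: -γ12 + 90/113*γ13 + 6/113*γ14 - 90/113*γ23 - 6/113*γ24


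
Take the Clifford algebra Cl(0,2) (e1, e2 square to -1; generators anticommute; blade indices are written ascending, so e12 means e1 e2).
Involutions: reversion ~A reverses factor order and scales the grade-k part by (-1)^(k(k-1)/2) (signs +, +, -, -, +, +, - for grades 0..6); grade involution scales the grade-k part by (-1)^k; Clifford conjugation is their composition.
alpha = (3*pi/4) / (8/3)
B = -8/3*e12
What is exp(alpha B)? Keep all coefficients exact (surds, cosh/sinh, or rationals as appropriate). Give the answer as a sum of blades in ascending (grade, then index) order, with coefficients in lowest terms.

B^2 = (-8/3)^2*(e12)^2 = 64/9*(-1) = -64/9 (a basis 2-blade squares to minus the product of its generators' squares).
B^2 = -64/9 — the series telescopes trigonometrically here: l = 8/3, alpha*l = 3*pi/4, so exp(alpha B) = cos(3*pi/4) + (sin(3*pi/4)/(8/3))*B = -sqrt(2)/2 + (3*sqrt(2)/16)*B.
Answer: -sqrt(2)/2 - sqrt(2)/2*e12


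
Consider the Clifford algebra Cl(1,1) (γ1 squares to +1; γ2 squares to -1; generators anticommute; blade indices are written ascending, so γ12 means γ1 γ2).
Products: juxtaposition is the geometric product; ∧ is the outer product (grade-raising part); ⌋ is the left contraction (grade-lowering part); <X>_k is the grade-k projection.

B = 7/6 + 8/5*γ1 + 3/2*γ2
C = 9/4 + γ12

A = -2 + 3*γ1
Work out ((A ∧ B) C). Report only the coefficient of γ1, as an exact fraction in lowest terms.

step 1: -7/3 + 3/10*γ1 - 3*γ2 + 9/2*γ12
step 2: -3/4 - 93/40*γ1 - 129/20*γ2 + 187/24*γ12
Answer: -93/40


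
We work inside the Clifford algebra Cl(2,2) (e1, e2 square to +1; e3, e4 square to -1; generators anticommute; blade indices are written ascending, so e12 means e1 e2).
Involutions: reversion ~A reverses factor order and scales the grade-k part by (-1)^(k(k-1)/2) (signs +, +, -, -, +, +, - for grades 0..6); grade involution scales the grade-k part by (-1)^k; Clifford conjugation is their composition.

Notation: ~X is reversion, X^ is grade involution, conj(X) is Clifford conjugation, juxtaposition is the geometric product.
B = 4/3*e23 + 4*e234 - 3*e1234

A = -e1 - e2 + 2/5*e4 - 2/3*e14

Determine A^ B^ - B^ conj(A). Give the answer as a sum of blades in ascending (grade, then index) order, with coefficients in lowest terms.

first term: 4/3*e3 + 2/5*e23 - 4*e34 - 2/15*e123 + 3*e134 - 53/15*e234 - 44/9*e1234
second term: -4/3*e3 - 18/5*e23 - 4*e34 - 38/15*e123 - 3*e134 + 37/15*e234 + 44/9*e1234
Answer: 8/3*e3 + 4*e23 + 12/5*e123 + 6*e134 - 6*e234 - 88/9*e1234


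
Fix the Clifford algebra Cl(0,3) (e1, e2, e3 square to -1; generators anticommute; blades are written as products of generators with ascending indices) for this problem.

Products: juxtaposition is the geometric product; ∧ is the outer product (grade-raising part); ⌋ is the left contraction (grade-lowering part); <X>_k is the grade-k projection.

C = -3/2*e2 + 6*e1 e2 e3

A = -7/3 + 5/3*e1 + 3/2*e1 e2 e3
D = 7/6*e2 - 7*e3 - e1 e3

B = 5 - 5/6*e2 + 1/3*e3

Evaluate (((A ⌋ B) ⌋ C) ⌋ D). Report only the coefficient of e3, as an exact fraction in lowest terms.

step 1: -35/3 + 35/18*e2 - 7/9*e3
step 2: 35/12 + 35/2*e2 + 14/3*e1 e2 + 35/3*e1 e3 - 70*e1 e2 e3
step 3: -35/4 + 245/72*e2 - 245/12*e3 - 35/12*e1 e3
Answer: -245/12


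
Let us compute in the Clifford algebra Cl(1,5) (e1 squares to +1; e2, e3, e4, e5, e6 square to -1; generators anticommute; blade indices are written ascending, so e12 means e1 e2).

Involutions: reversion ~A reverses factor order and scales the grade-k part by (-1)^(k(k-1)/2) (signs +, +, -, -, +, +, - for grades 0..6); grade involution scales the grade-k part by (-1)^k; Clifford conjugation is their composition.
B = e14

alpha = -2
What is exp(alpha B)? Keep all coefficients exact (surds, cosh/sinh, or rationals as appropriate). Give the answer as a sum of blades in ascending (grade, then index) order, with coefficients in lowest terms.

B^2 = (1)^2*(e14)^2 = 1*(+1) = 1 (a basis 2-blade squares to minus the product of its generators' squares).
B^2 = 1 — the series telescopes hyperbolically here: l = 1, alpha*l = -2, so exp(alpha B) = cosh(-2) + (sinh(-2)/1)*B = cosh(2) + (-sinh(2))*B.
Answer: cosh(2) - sinh(2)*e14


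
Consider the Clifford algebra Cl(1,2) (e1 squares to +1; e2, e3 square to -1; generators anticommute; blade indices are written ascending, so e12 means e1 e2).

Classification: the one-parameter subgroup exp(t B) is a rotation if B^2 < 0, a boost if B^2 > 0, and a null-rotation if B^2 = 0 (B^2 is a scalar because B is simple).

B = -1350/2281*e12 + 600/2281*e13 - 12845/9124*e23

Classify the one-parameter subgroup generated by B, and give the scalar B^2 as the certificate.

B^2 term by term: the squares give (-1350/2281)^2*(e12)^2 + (600/2281)^2*(e13)^2 + (-12845/9124)^2*(e23)^2 = 1822500/5202961*(+1) + 360000/5202961*(+1) + 164994025/83247376*(-1) = -25/16 (each basis 2-blade squares to minus the product of its generators' squares); cross terms between blades sharing an index anticommute and cancel. So B^2 = -25/16.
Answer: rotation, certificate B^2 = -25/16. The scalar -25/16 is the complete invariant here: its sign names the subgroup type.


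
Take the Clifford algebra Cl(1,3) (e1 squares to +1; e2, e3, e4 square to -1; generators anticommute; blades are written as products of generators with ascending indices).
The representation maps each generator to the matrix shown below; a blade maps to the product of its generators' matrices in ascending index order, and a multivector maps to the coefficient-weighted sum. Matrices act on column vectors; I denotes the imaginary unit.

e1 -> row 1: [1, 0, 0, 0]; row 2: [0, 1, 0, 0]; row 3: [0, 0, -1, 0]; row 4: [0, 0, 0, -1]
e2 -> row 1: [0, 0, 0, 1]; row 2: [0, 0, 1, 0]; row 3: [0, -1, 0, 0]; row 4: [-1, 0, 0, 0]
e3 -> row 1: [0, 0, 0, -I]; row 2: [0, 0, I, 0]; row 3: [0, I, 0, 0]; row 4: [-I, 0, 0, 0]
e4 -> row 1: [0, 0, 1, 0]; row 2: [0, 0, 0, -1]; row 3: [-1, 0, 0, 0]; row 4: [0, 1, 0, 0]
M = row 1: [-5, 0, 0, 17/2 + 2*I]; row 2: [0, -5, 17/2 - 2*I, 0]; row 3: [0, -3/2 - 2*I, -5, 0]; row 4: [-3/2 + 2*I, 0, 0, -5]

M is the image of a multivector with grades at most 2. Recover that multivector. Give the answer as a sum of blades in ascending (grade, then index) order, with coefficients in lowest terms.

Method: the blade images are trace-orthogonal — tr(rho(e_A) rho(e_B)^-1) = 4 if A = B and 0 otherwise — and rho(e_A)^-1 = (e_A)^2 * rho(e_A) with (e_A)^2 = +1 or -1, so the coefficient of e_A in the preimage is (e_A)^2 * tr(M rho(e_A))/4.
Nonzero projections over blades of grade <= 2: 1: (1)^2 = +1, tr(M 1) = -20, coefficient -5; e2: (e2)^2 = -1, tr(M rho(e2)) = -20, coefficient 5; e3: (e3)^2 = -1, tr(M rho(e3)) = 8, coefficient -2; e1 e2: (e1 e2)^2 = +1, tr(M rho(e1 e2)) = 14, coefficient 7/2. Every other blade of grade <= 2 projects to 0.
Answer: -5 + 5*e2 - 2*e3 + 7/2*e1 e2


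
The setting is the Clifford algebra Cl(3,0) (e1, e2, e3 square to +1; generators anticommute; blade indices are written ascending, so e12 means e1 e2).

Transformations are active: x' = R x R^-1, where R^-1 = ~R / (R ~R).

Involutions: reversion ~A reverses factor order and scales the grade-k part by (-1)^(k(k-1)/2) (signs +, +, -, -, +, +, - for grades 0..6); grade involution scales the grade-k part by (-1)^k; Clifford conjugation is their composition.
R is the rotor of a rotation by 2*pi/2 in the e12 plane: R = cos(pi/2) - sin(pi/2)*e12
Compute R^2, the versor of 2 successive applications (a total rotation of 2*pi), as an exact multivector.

Half-angle bookkeeping: 2 applications in e12 add up to rotor phase 2*pi/2 = pi, so R^2 = cos(pi) - sin(pi)*e12.
cos(pi) = -1 and sin(pi) = 0, so R^2 = -1. The total rotation 2*pi is 1 full turn, so every vector returns to itself, yet the rotor is -1, on the OTHER sheet of the double cover (an odd number of 2*pi turns).
Answer: -1


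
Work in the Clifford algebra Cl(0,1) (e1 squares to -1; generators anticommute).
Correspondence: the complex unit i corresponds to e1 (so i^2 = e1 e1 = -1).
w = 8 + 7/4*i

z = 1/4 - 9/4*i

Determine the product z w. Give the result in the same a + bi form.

In blades: z = 1/4 - 9/4*e1, w = 8 + 7/4*e1.
Distribute z over w term by term (generator squares from the signature, products reordered to ascending indices): (1/4)*w = 2 + 7/16*e1; (-9/4*e1)*w = 63/16 - 18*e1.
Sum: 95/16 - 281/16*e1; translating back through the correspondence:
Answer: 95/16 - 281/16*i


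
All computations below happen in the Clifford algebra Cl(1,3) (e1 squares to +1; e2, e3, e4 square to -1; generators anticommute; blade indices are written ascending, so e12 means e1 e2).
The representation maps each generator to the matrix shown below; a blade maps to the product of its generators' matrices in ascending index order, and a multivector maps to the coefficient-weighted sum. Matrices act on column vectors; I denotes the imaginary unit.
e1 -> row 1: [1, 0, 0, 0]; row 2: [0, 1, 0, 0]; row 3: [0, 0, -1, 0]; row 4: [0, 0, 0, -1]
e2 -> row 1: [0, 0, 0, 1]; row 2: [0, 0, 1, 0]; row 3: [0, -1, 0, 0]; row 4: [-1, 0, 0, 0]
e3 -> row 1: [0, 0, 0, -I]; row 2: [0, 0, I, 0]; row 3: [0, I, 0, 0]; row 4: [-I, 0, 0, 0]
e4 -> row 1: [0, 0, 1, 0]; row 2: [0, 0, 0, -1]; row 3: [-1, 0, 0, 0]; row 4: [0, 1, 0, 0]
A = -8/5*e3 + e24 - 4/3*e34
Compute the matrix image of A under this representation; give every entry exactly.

Bivector images (products of the table entries): rho(e24) = rho(e2)rho(e4) = row 1: [0, 1, 0, 0]; row 2: [-1, 0, 0, 0]; row 3: [0, 0, 0, 1]; row 4: [0, 0, -1, 0]; rho(e34) = rho(e3)rho(e4) = row 1: [0, -I, 0, 0]; row 2: [-I, 0, 0, 0]; row 3: [0, 0, 0, -I]; row 4: [0, 0, -I, 0].
M = (-8/5)*rho(e3) + (1)*rho(e24) + (-4/3)*rho(e34), summed entrywise:
Answer: row 1: [0, 1 + 4*I/3, 0, 8*I/5]; row 2: [-1 + 4*I/3, 0, -8*I/5, 0]; row 3: [0, -8*I/5, 0, 1 + 4*I/3]; row 4: [8*I/5, 0, -1 + 4*I/3, 0]


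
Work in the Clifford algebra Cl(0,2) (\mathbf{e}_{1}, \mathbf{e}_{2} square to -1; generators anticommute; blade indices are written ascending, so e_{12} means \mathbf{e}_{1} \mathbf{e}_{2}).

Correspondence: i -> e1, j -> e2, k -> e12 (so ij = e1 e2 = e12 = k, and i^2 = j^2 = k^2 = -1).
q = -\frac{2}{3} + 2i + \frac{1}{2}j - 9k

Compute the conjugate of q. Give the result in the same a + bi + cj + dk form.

In blades: q = -\frac{2}{3} + 2 e_{1} + \frac{1}{2} e_{2} - 9 e_{12}.
Conjugation here is Clifford conjugation: the scalar is fixed and the grade-1 and grade-2 blades all flip sign, giving -\frac{2}{3} - 2 e_{1} - \frac{1}{2} e_{2} + 9 e_{12}; translating back:
Answer: -\frac{2}{3} - 2i - \frac{1}{2}j + 9k


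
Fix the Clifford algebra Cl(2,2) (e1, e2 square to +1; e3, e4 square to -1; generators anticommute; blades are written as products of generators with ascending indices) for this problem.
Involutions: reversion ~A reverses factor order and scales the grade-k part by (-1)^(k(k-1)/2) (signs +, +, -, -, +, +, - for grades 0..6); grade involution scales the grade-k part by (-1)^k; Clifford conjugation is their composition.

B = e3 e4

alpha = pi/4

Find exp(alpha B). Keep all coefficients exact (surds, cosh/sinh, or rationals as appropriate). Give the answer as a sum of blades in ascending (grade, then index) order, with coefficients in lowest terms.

B^2 = (1)^2*(e3 e4)^2 = 1*(-1) = -1 (a basis 2-blade squares to minus the product of its generators' squares).
B^2 = -1 — a negative square means the series sums to a rotation: l = 1, alpha*l = pi/4, so exp(alpha B) = cos(pi/4) + (sin(pi/4)/1)*B = sqrt(2)/2 + (sqrt(2)/2)*B.
Answer: sqrt(2)/2 + sqrt(2)/2*e3 e4


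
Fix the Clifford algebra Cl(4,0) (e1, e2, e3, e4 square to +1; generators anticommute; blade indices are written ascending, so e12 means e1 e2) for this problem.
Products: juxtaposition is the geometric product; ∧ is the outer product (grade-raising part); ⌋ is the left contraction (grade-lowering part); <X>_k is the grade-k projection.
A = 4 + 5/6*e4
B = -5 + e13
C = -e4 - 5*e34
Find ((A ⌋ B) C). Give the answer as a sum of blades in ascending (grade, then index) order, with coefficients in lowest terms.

step 1: -20 + 4*e13
step 2: 20*e4 - 20*e14 + 100*e34 - 4*e134
Answer: 20*e4 - 20*e14 + 100*e34 - 4*e134


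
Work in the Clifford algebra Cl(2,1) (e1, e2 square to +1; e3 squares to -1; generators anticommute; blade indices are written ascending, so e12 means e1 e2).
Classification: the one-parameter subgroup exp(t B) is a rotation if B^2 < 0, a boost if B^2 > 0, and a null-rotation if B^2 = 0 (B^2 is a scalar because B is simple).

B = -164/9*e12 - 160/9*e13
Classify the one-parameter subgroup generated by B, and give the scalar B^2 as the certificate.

B^2 term by term: the squares give (-164/9)^2*(e12)^2 + (-160/9)^2*(e13)^2 = 26896/81*(-1) + 25600/81*(+1) = -16 (each basis 2-blade squares to minus the product of its generators' squares); cross terms between blades sharing an index anticommute and cancel. So B^2 = -16.
Answer: rotation, certificate B^2 = -16. One invariant decides it: the square -16 survives every conjugation, and its sign is exactly the classification.


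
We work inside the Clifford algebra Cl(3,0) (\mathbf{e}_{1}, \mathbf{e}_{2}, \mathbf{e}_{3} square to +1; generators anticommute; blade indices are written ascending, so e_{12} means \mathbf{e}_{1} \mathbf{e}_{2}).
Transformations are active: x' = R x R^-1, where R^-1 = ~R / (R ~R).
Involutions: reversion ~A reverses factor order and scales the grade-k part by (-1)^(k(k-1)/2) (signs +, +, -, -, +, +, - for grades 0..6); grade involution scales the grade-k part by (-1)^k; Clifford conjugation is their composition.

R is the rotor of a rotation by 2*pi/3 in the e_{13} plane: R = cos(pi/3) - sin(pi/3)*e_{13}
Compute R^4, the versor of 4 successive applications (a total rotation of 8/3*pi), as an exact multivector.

Rotor phase runs at HALF the rotation angle; powers of one rotor simply add phase, so after 4 steps in e_{13} the phase is 4*pi/3 = \frac{4 \pi}{3} and R^4 = cos(\frac{4 \pi}{3}) - sin(\frac{4 \pi}{3})*e_{13}.
cos(\frac{4 \pi}{3}) = - \frac{1}{2} and sin(\frac{4 \pi}{3}) = - \frac{\sqrt{3}}{2}, so R^4 = -\frac{1}{2} + \frac{\sqrt{3}}{2} e_{13}. The net rotation is 2/3*pi (after discarding 1 full turn, each of which contributes a factor -1 to the rotor); the rotor keeps the half-angle phase exactly.
Answer: -\frac{1}{2} + \frac{\sqrt{3}}{2} e_{13}


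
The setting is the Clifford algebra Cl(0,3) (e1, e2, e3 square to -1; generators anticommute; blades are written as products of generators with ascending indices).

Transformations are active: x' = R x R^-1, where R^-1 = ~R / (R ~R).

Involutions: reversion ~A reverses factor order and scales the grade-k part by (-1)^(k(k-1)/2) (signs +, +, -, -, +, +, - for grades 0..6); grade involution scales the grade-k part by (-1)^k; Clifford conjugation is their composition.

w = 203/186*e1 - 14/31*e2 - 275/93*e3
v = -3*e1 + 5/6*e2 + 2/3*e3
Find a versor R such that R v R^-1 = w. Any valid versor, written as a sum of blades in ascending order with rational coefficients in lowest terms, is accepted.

Equal squares first: v^2 = w^2 = -365/36. Then v + w = -355/186*e1 + 71/186*e2 - 71/31*e3 is a versor taking v to w, provided it is invertible.
Answer: -355/186*e1 + 71/186*e2 - 71/31*e3


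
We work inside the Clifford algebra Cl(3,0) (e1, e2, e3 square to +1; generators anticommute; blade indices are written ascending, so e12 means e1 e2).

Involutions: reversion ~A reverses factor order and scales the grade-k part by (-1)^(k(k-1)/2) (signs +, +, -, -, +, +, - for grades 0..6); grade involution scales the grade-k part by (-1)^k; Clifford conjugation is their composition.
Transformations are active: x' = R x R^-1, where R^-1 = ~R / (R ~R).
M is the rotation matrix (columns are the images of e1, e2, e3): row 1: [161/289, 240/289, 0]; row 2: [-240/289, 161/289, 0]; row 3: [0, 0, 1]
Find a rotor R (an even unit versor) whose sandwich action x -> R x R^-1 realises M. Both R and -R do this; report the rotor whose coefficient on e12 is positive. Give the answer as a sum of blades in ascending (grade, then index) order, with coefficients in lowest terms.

Method: write R = a + b12*e12 + b13*e13 + b23*e23 with a^2 + b12^2 + b13^2 + b23^2 = 1 (so R^-1 = ~R). Expanding the columns R e_j ~R gives tr M = 4a^2 - 1 and, from the antisymmetric part, M21 - M12 = -4a*b12, M13 - M31 = 4a*b13, M32 - M23 = -4a*b23.
Here tr M = 611/289, so a^2 = (1 + tr M)/4 = 225/289 and a = ±15/17. Taking a = 15/17: M21 - M12 = -480/289, M13 - M31 = 0, M32 - M23 = 0, giving b12 = 8/17, b13 = 0, b23 = 0, i.e. R = 15/17 + 8/17*e12.
Its e12 coefficient is already positive.
Answer: 15/17 + 8/17*e12. Note: both R and -R realise this M (trace 611/289); the covering map identifies them, and the e12-coefficient sign is the tie-breaker.


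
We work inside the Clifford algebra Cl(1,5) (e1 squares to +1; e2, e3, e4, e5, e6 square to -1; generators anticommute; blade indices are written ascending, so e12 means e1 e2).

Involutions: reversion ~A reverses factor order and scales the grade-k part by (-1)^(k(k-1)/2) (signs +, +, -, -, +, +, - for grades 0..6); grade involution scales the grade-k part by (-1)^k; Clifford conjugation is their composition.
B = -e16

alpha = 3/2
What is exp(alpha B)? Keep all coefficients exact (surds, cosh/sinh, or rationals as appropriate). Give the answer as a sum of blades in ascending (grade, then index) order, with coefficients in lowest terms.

B^2 = (-1)^2*(e16)^2 = 1*(+1) = 1 (a basis 2-blade squares to minus the product of its generators' squares).
B^2 = 1 — since the square is positive, the closed form is hyperbolic: l = 1, alpha*l = 3/2, so exp(alpha B) = cosh(3/2) + (sinh(3/2)/1)*B = cosh(3/2) + (sinh(3/2))*B.
Answer: cosh(3/2) - sinh(3/2)*e16


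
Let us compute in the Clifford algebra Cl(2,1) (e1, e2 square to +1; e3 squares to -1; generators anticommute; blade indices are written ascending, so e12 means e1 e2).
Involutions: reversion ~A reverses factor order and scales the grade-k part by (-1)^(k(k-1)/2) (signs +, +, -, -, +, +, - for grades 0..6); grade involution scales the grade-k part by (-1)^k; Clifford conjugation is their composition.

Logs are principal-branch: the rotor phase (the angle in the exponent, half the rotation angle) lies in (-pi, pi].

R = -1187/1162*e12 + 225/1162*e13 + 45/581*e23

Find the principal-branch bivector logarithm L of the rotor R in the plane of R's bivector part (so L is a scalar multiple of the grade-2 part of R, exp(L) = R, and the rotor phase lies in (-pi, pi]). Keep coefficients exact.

The scalar part of R is 0, so the principal-branch rotor phase is pinned; divide the bivector part by its sine to get the unit plane — L is the phase times that plane.
Concretely: cos(phase) = 0 gives phase = ±pi/2, and since phase/sin(phase) is even the sign is immaterial: L = (phase/sin(phase)) * <R>_2 = (pi/2) * <R>_2.
Answer: -1187*pi/2324*e12 + 225*pi/2324*e13 + 45*pi/1162*e23


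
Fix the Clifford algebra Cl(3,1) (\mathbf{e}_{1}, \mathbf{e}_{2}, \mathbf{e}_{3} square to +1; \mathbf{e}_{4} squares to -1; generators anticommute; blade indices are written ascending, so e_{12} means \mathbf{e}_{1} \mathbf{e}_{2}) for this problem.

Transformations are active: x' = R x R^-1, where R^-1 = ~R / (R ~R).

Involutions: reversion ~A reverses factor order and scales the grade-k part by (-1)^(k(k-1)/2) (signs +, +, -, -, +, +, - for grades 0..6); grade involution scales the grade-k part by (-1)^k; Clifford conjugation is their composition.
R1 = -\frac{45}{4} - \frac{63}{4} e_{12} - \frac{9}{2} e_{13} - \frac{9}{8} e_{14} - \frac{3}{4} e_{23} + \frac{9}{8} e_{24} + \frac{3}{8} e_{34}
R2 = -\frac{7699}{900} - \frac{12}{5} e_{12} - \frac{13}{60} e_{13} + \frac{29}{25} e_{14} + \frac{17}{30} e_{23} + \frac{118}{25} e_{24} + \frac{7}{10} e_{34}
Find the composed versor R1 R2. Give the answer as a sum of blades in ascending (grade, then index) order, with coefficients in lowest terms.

Distribute over the grade parts of R1 (each basis-blade product reordered to ascending indices, repeated generators contracted through their squares):
<R1>_0 (= -\frac{45}{4}) R2 = \frac{7699}{80} + 27 e_{12} + \frac{39}{16} e_{13} - \frac{261}{20} e_{14} - \frac{51}{8} e_{23} - \frac{531}{10} e_{24} - \frac{63}{8} e_{34}
<R1>_2 (= -\frac{63}{4} e_{12} - \frac{9}{2} e_{13} - \frac{9}{8} e_{14} - \frac{3}{4} e_{23} + \frac{9}{8} e_{24} + \frac{3}{8} e_{34}) R2 = -\frac{13633}{400} + \frac{13083}{100} e_{12} + \frac{10619}{400} e_{13} - \frac{13017}{200} e_{14} + \frac{3077}{240} e_{23} + \frac{8487}{800} e_{24} + \frac{193}{30} e_{34} + \frac{6441}{800} e_{1234}
Summing the partial products and collecting blades:
Answer: \frac{12431}{200} + \frac{15783}{100} e_{12} + \frac{5797}{200} e_{13} - \frac{15627}{200} e_{14} + \frac{1547}{240} e_{23} - \frac{33993}{800} e_{24} - \frac{173}{120} e_{34} + \frac{6441}{800} e_{1234}
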